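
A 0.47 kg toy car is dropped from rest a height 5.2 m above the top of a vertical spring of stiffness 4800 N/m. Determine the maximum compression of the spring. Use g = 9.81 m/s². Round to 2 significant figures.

Take the reference level at the top of the uncompressed spring. At max compression the car has fallen H + x and is momentarily at rest:
mg(H + x) = ½kx²
½(4800)x² − (0.47)(9.81)x − (0.47)(9.81)(5.2) = 0
2400x² − 4.611x − 23.98 = 0
x = [4.611 + √(21.26 + 230166)]/(2 × 2400) = 0.1009 m

x = 0.10 m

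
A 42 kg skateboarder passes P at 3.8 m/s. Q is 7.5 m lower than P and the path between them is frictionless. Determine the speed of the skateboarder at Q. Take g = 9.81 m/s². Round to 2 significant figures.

v = 13 m/s

Mechanical energy is conserved (no friction): ½mv₀² + mgh = ½mv²
The mass cancels from both sides.
v² = v₀² + 2gh = (3.8)² + 2(9.81)(7.5) = 161.59
v = √161.59 = 12.71 m/s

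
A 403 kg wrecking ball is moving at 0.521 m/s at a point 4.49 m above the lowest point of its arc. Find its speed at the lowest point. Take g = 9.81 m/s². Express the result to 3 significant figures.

v = 9.40 m/s

Mechanical energy is conserved (no friction): ½mv₀² + mgh = ½mv²
v² = v₀² + 2gh = (0.521)² + 2(9.81)(4.49) = 88.365
v = √88.365 = 9.400 m/s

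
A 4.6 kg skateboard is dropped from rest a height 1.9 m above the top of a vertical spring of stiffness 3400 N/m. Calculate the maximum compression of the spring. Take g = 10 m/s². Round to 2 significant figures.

x = 0.24 m

Measuring PE from the top of the relaxed spring, at max compression the skateboard has dropped H + x with zero KE, so:
mg(H + x) = ½kx²
½(3400)x² − (4.6)(10)x − (4.6)(10)(1.9) = 0
1700x² − 46.00x − 87.40 = 0
x = [46.00 + √(2116 + 594320)]/(2 × 1700) = 0.2407 m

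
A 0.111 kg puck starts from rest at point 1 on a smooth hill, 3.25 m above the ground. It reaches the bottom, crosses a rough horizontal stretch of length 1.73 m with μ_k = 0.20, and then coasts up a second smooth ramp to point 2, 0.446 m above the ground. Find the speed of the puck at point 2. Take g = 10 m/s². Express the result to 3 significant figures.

Energy at 1: mgh₁ = (0.111)(10)(3.25) = 3.6075 J
Friction loss: W_f = μ_k mg d = 0.3841 J
At 2: ½mv² + mgh₂ = mgh₁ − W_f
½mv² = 3.6075 − 0.3841 − 0.49506 = 2.7284 J
v = √(2 × 2.7284/0.111) = 7.011 m/s

v = 7.01 m/s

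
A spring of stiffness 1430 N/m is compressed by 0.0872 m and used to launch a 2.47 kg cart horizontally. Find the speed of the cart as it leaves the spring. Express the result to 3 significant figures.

The cart leaves the spring when the spring is at natural length, so ½kx² = ½mv²
v = x√(k/m) = 0.0872 × √(1430/2.47) = 2.098 m/s

v = 2.10 m/s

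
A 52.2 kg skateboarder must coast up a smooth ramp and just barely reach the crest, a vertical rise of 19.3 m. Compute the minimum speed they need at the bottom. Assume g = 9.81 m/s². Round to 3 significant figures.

At the top they are momentarily at rest, so all KE converts to PE: ½mv² = mgh
v = √(2gh) = √(2 × 9.81 × 19.3) = 19.46 m/s

v = 19.5 m/s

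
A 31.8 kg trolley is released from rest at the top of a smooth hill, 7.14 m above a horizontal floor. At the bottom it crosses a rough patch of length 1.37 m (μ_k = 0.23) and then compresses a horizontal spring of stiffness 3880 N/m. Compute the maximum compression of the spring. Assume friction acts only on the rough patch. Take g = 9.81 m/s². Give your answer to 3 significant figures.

x = 1.05 m

Initial energy: E₁ = mgh = (31.8)(9.81)(7.14) = 2227.4 J
Friction removes W_f = μ_k mg d = (0.23)(31.8)(9.81)(1.37) = 98.30 J
Energy reaching the spring: E = 2227.4 − 98.30 = 2129.1 J
At max compression ½kx² = E ⇒ x = √(2E/k) = √(2 × 2129.1/3880) = 1.048 m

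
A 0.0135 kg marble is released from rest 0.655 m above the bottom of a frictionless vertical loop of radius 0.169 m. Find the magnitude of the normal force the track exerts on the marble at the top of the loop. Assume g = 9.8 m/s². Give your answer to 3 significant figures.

N = 0.364 N

Energy from release to top (height 2r): mgh = ½mv_top² + mg(2r)
v_top² = 2g(h − 2r) = 2(9.8)(0.655 − 0.3380) = 6.2132 m²/s²
At the top, both N and weight point toward the centre: N + mg = mv_top²/r
N = m(v_top²/r − g) = 0.0135(6.2132/0.169 − 9.8) = 0.3640 N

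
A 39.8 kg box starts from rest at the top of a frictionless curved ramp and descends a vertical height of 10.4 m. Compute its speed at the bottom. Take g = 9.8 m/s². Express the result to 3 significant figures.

v = 14.3 m/s

Mechanical energy is conserved (no friction): mgh = ½mv²
v = √(2gh) = √(2 × 9.8 × 10.4) = √203.84 = 14.28 m/s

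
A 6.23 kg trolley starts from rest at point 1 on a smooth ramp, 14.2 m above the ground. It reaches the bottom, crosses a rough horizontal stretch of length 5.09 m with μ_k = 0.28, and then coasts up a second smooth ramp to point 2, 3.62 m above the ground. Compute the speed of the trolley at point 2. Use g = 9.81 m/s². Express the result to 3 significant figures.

Energy at 1: mgh₁ = (6.23)(9.81)(14.2) = 867.85 J
Friction loss: W_f = μ_k mg d = 87.10 J
At 2: ½mv² + mgh₂ = mgh₁ − W_f
½mv² = 867.85 − 87.10 − 221.24 = 559.51 J
v = √(2 × 559.51/6.23) = 13.40 m/s

v = 13.4 m/s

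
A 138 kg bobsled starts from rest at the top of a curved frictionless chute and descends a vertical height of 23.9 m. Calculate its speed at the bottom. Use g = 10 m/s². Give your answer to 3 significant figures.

Equating total energy at the two states: mgh = ½mv²
v = √(2gh) = √(2 × 10 × 23.9) = √478.00 = 21.86 m/s

v = 21.9 m/s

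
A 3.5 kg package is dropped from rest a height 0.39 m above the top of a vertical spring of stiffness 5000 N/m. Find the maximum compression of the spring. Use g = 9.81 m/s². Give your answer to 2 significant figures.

x = 0.080 m

Measuring PE from the top of the relaxed spring, at max compression the package has dropped H + x with zero KE, so:
mg(H + x) = ½kx²
½(5000)x² − (3.5)(9.81)x − (3.5)(9.81)(0.39) = 0
2500x² − 34.34x − 13.39 = 0
x = [34.34 + √(1179 + 133906)]/(2 × 2500) = 0.08037 m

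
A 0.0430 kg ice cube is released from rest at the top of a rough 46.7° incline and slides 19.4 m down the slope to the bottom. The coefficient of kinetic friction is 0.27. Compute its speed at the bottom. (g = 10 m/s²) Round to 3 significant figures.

v = 14.5 m/s

Work–energy: mg(L sinθ) − μ_k(mg cosθ)L = ½mv²
mgh = mgL sinθ = (0.0430)(10)(19.4)sin46.7° = 6.0711 J
W_f = μ_k mg cosθ · L = (0.27)(0.0430)(10)cos46.7°·19.4 = 1.545 J
½mv² = 6.0711 − 1.545 = 4.5264 J
v = √(2 × 4.5264/0.0430) = 14.51 m/s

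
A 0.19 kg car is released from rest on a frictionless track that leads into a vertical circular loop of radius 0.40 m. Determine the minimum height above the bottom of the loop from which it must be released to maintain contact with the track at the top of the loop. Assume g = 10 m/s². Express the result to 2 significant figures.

h = 1.0 m

At the top, for minimum speed gravity alone supplies the centripetal force: mg = mv_top²/r ⇒ v_top² = gr = 4.000 m²/s²
Energy conservation from release height h to the top (height 2r): mgh = ½mv_top² + mg(2r)
h = v_top²/(2g) + 2r = r/2 + 2r = 5r/2 = 1.000 m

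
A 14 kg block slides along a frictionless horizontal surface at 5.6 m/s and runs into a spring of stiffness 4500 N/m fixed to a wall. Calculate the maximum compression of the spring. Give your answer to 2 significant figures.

x = 0.31 m

All KE is stored as spring PE at maximum compression: ½mv² = ½kx²
x = v√(m/k) = 5.6 × √(14/4500) = 0.3124 m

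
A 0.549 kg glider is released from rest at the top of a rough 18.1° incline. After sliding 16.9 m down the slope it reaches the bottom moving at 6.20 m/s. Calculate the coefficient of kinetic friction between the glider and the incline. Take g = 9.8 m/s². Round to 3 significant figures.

μ_k = 0.205

Energy balance down the incline: mg L sinθ − ½mv² = μ_k (mg cosθ) L
mgL sinθ = 28.248 J; ½mv² = 10.552 J
W_f = 28.248 − 10.552 = 17.70 J
μ_k = W_f/(mg cosθ · L) = 17.70/(5.114 × 16.9) = 0.2048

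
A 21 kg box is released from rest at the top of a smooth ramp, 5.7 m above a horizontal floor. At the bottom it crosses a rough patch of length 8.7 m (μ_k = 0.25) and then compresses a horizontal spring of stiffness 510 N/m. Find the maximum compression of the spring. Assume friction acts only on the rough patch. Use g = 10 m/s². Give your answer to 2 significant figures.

Initial energy: E₁ = mgh = (21)(10)(5.7) = 1197.0 J
Friction removes W_f = μ_k mg d = (0.25)(21)(10)(8.7) = 456.7 J
Energy reaching the spring: E = 1197.0 − 456.7 = 740.25 J
At max compression ½kx² = E ⇒ x = √(2E/k) = √(2 × 740.25/510) = 1.704 m

x = 1.7 m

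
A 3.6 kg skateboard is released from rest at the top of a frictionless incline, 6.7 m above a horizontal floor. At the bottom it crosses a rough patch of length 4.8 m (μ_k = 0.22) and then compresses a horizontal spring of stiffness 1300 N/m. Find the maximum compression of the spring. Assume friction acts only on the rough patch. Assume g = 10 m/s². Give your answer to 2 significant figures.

x = 0.56 m

Initial energy: E₁ = mgh = (3.6)(10)(6.7) = 241.20 J
Friction removes W_f = μ_k mg d = (0.22)(3.6)(10)(4.8) = 38.02 J
Energy reaching the spring: E = 241.20 − 38.02 = 203.18 J
At max compression ½kx² = E ⇒ x = √(2E/k) = √(2 × 203.18/1300) = 0.5591 m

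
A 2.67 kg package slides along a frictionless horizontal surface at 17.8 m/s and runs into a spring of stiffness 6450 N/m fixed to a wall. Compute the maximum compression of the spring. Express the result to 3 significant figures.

x = 0.362 m

All KE is stored as spring PE at maximum compression: ½mv² = ½kx²
x = v√(m/k) = 17.8 × √(2.67/6450) = 0.3622 m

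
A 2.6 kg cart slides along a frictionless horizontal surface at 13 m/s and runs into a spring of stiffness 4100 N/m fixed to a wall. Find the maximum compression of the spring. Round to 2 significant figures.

All KE is stored as spring PE at maximum compression: ½mv² = ½kx²
x = v√(m/k) = 13 × √(2.6/4100) = 0.3274 m

x = 0.33 m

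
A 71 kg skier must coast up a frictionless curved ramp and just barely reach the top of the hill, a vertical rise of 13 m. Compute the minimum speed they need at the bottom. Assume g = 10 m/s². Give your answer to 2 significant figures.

At the top they are momentarily at rest, so all KE converts to PE: ½mv² = mgh
v = √(2gh) = √(2 × 10 × 13) = 16.12 m/s

v = 16 m/s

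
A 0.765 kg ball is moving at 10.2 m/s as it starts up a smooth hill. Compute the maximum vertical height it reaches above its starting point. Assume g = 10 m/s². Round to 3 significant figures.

h = 5.20 m

By energy conservation, ½mv² = mgh
h = v²/(2g) = 10.2²/(2 × 10) = 5.202 m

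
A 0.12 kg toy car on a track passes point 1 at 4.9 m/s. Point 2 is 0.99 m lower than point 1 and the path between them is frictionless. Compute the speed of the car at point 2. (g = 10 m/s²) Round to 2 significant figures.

Equating total energy at the two states: ½mv₀² + mgh = ½mv²
v² = v₀² + 2gh = (4.9)² + 2(10)(0.99) = 43.810
v = √43.810 = 6.619 m/s

v = 6.6 m/s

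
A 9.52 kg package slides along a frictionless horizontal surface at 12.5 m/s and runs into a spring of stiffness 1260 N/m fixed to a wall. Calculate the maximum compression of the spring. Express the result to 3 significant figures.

Conservation of energy between contact and max compression: ½mv² = ½kx²
x = v√(m/k) = 12.5 × √(9.52/1260) = 1.087 m

x = 1.09 m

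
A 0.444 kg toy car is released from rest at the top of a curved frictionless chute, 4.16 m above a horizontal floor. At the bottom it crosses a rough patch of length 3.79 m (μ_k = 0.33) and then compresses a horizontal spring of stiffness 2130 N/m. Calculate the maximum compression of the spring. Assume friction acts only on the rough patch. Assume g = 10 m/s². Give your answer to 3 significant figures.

x = 0.110 m

Initial energy: E₁ = mgh = (0.444)(10)(4.16) = 18.470 J
Friction removes W_f = μ_k mg d = (0.33)(0.444)(10)(3.79) = 5.553 J
Energy reaching the spring: E = 18.470 − 5.553 = 12.917 J
At max compression ½kx² = E ⇒ x = √(2E/k) = √(2 × 12.917/2130) = 0.1101 m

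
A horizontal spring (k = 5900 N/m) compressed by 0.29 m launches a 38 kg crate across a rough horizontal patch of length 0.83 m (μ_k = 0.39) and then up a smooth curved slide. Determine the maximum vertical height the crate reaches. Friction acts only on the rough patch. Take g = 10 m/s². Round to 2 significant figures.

h = 0.33 m

Spring energy: E₀ = ½kx² = ½(5900)(0.29)² = 248.09 J
Friction: W_f = μ_k mg d = (0.39)(38)(10)(0.83) = 123.0 J
Energy at base of ramp: E = 248.09 − 123.0 = 125.09 J
At max height all remaining energy is PE: mgh = E ⇒ h = E/(mg) = 125.09/(38 × 10) = 0.3292 m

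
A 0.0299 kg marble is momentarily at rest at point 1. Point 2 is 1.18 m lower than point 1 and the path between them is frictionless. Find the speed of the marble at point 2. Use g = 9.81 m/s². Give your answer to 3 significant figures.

v = 4.81 m/s

Energy conservation between the two points: mgh = ½mv²
v = √(2gh) = √(2 × 9.81 × 1.18) = √23.152 = 4.812 m/s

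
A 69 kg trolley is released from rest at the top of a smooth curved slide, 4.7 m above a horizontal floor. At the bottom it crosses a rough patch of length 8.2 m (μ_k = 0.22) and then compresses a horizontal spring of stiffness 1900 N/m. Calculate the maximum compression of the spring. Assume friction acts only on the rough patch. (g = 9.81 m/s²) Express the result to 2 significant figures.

x = 1.4 m

Initial energy: E₁ = mgh = (69)(9.81)(4.7) = 3181.4 J
Friction removes W_f = μ_k mg d = (0.22)(69)(9.81)(8.2) = 1221 J
Energy reaching the spring: E = 3181.4 − 1221 = 1960.3 J
At max compression ½kx² = E ⇒ x = √(2E/k) = √(2 × 1960.3/1900) = 1.436 m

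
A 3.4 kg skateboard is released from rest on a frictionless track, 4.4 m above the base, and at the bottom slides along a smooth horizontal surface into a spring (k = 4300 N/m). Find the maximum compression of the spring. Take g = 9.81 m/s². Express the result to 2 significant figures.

x = 0.26 m

Energy conservation (no friction) from release to max compression: mgh = ½kx²
x = √(2mgh/k) = √(2 × 3.4 × 9.81 × 4.4 / 4300) = 0.2613 m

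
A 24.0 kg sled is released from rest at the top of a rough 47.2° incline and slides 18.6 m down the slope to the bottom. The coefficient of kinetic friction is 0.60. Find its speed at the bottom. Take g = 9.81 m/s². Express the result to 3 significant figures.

v = 10.9 m/s

Energy: mgh = ½mv² + W_f, with h = L sinθ and W_f = μ_k (mg cosθ) L
mgh = mgL sinθ = (24.0)(9.81)(18.6)sin47.2° = 3213.1 J
W_f = μ_k mg cosθ · L = (0.60)(24.0)(9.81)cos47.2°·18.6 = 1785 J
½mv² = 3213.1 − 1785 = 1427.9 J
v = √(2 × 1427.9/24.0) = 10.91 m/s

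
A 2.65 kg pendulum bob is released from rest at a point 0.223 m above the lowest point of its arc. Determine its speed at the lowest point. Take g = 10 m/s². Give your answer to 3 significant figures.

v = 2.11 m/s

By conservation of mechanical energy, mgh = ½mv²
v = √(2gh) = √(2 × 10 × 0.223) = √4.4600 = 2.112 m/s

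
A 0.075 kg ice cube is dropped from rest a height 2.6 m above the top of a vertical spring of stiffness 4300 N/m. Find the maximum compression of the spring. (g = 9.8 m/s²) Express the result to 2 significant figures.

x = 0.030 m

Let x be the compression. The total drop is H + x, and the cube is instantaneously at rest at max compression, so energy conservation gives:
mg(H + x) = ½kx²
½(4300)x² − (0.075)(9.8)x − (0.075)(9.8)(2.6) = 0
2150x² − 0.7350x − 1.911 = 0
x = [0.7350 + √(0.5402 + 16435)]/(2 × 2150) = 0.02998 m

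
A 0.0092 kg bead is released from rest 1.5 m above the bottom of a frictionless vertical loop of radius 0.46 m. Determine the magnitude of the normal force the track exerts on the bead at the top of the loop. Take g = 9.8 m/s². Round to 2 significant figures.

Energy from release to top (height 2r): mgh = ½mv_top² + mg(2r)
v_top² = 2g(h − 2r) = 2(9.8)(1.5 − 0.9200) = 11.368 m²/s²
At the top, both N and weight point toward the centre: N + mg = mv_top²/r
N = m(v_top²/r − g) = 0.0092(11.368/0.46 − 9.8) = 0.1372 N

N = 0.14 N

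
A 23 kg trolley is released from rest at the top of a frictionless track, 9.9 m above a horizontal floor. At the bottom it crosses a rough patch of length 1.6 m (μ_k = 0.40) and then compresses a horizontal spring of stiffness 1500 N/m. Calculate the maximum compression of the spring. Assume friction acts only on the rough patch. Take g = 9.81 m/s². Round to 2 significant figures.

x = 1.7 m

Initial energy: E₁ = mgh = (23)(9.81)(9.9) = 2233.7 J
Friction removes W_f = μ_k mg d = (0.40)(23)(9.81)(1.6) = 144.4 J
Energy reaching the spring: E = 2233.7 − 144.4 = 2089.3 J
At max compression ½kx² = E ⇒ x = √(2E/k) = √(2 × 2089.3/1500) = 1.669 m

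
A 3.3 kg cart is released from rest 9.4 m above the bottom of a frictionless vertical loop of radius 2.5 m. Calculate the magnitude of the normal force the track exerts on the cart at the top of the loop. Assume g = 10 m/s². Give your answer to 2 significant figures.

N = 83 N

Energy from release to top (height 2r): mgh = ½mv_top² + mg(2r)
v_top² = 2g(h − 2r) = 2(10)(9.4 − 5.000) = 88.000 m²/s²
At the top, both N and weight point toward the centre: N + mg = mv_top²/r
N = m(v_top²/r − g) = 3.3(88.000/2.5 − 10) = 83.16 N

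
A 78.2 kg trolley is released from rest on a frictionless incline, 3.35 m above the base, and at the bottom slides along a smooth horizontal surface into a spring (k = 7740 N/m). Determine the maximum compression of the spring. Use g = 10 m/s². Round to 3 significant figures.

Gravitational PE at the top equals spring PE at max compression: mgh = ½kx²
x = √(2mgh/k) = √(2 × 78.2 × 10 × 3.35 / 7740) = 0.8228 m

x = 0.823 m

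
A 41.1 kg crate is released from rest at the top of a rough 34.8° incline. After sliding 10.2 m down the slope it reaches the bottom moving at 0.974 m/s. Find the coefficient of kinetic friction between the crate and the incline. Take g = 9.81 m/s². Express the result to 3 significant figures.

The energy dissipated by friction is the PE lost minus the KE gained:
mgL sinθ = 2347.1 J; ½mv² = 19.495 J
W_f = 2347.1 − 19.495 = 2328 J
μ_k = W_f/(mg cosθ · L) = 2328/(331.1 × 10.2) = 0.6892

μ_k = 0.689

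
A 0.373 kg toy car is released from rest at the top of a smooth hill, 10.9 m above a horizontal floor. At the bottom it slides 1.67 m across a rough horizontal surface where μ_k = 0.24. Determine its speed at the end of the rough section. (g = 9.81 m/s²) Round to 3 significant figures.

Energy at the top = energy at the end + work done against friction:
mgh = ½mv² + μ_k m g d
W_f = μ_k mg d = (0.24)(0.373)(9.81)(1.67) = 1.467 J
½mv² = mgh − W_f = 39.885 − 1.467 = 38.418 J
v = √(2 × 38.418/0.373) = 14.35 m/s

v = 14.4 m/s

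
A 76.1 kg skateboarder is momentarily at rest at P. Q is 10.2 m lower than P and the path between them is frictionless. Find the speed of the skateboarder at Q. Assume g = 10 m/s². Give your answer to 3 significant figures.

Equating total energy at the two states: mgh = ½mv²
v = √(2gh) = √(2 × 10 × 10.2) = √204.00 = 14.28 m/s

v = 14.3 m/s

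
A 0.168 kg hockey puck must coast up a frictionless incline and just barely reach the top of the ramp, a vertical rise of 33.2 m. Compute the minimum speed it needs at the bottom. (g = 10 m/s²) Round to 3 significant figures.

At the top it is momentarily at rest, so all KE converts to PE: ½mv² = mgh
v = √(2gh) = √(2 × 10 × 33.2) = 25.77 m/s

v = 25.8 m/s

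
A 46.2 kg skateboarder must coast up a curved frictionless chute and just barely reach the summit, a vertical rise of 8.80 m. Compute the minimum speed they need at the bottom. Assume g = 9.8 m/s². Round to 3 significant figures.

v = 13.1 m/s

At the top they are momentarily at rest, so all KE converts to PE: ½mv² = mgh
v = √(2gh) = √(2 × 9.8 × 8.80) = 13.13 m/s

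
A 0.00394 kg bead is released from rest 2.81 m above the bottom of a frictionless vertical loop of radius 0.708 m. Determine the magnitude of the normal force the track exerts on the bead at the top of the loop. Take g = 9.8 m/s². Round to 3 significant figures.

Energy from release to top (height 2r): mgh = ½mv_top² + mg(2r)
v_top² = 2g(h − 2r) = 2(9.8)(2.81 − 1.416) = 27.322 m²/s²
At the top, both N and weight point toward the centre: N + mg = mv_top²/r
N = m(v_top²/r − g) = 0.00394(27.322/0.708 − 9.8) = 0.1134 N

N = 0.113 N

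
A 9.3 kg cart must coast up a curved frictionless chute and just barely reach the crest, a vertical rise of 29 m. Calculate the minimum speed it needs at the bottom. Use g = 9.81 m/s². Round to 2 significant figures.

v = 24 m/s

At the top it is momentarily at rest, so all KE converts to PE: ½mv² = mgh
v = √(2gh) = √(2 × 9.81 × 29) = 23.85 m/s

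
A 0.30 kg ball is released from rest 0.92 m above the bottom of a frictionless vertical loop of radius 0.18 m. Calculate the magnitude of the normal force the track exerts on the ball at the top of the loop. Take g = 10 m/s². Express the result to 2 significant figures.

Energy from release to top (height 2r): mgh = ½mv_top² + mg(2r)
v_top² = 2g(h − 2r) = 2(10)(0.92 − 0.3600) = 11.200 m²/s²
At the top, both N and weight point toward the centre: N + mg = mv_top²/r
N = m(v_top²/r − g) = 0.30(11.200/0.18 − 10) = 15.67 N

N = 16 N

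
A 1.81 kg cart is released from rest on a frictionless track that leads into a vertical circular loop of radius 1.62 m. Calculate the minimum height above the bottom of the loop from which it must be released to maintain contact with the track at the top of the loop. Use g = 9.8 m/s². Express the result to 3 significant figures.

h = 4.05 m

At the top, for minimum speed gravity alone supplies the centripetal force: mg = mv_top²/r ⇒ v_top² = gr = 15.88 m²/s²
Energy conservation from release height h to the top (height 2r): mgh = ½mv_top² + mg(2r)
h = v_top²/(2g) + 2r = r/2 + 2r = 5r/2 = 4.050 m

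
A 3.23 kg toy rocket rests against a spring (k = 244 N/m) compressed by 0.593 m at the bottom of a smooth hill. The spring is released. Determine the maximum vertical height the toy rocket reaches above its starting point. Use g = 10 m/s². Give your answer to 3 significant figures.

h = 1.33 m

Energy conservation from release to the highest point: ½kx² = mgh
h = kx²/(2mg) = (244)(0.593)²/(2 × 3.23 × 10) = 1.328 m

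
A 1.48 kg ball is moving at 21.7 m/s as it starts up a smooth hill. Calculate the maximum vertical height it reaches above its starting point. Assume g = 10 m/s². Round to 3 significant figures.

Setting KE at the bottom equal to PE gained: ½mv² = mgh
h = v²/(2g) = 21.7²/(2 × 10) = 23.54 m

h = 23.5 m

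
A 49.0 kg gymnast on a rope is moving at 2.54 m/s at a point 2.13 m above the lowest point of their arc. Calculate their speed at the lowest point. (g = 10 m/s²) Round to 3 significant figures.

Mechanical energy is conserved (no friction): ½mv₀² + mgh = ½mv²
The mass cancels from both sides.
v² = v₀² + 2gh = (2.54)² + 2(10)(2.13) = 49.052
v = √49.052 = 7.004 m/s

v = 7.00 m/s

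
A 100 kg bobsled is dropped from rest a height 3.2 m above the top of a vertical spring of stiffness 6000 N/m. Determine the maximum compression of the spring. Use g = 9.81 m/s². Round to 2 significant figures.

x = 1.2 m

Let x be the compression. The total drop is H + x, and the bobsled is instantaneously at rest at max compression, so energy conservation gives:
mg(H + x) = ½kx²
½(6000)x² − (100)(9.81)x − (100)(9.81)(3.2) = 0
3000x² − 981.0x − 3139 = 0
x = [981.0 + √(962361 + 3.7670e+07)]/(2 × 3000) = 1.199 m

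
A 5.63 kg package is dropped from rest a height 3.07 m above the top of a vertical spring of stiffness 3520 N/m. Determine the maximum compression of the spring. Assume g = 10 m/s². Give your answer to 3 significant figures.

x = 0.330 m

Let x be the compression. The total drop is H + x, and the package is instantaneously at rest at max compression, so energy conservation gives:
mg(H + x) = ½kx²
½(3520)x² − (5.63)(10)x − (5.63)(10)(3.07) = 0
1760x² − 56.30x − 172.8 = 0
x = [56.30 + √(3170 + 1.2168e+06)]/(2 × 1760) = 0.3298 m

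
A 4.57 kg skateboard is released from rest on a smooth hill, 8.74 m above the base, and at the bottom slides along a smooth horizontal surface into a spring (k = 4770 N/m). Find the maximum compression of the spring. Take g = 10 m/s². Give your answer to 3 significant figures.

Gravitational PE at the top equals spring PE at max compression: mgh = ½kx²
x = √(2mgh/k) = √(2 × 4.57 × 10 × 8.74 / 4770) = 0.4092 m

x = 0.409 m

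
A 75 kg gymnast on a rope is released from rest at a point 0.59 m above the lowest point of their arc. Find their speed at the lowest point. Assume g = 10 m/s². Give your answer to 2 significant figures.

By conservation of mechanical energy, mgh = ½mv²
v = √(2gh) = √(2 × 10 × 0.59) = √11.800 = 3.435 m/s

v = 3.4 m/s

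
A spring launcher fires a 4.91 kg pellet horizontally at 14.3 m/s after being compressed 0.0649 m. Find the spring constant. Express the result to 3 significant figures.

k = 238000 N/m

Spring PE at full compression equals KE at release: ½kx² = ½mv²
k = mv²/x² = (4.91)(14.3)²/(0.0649)² = 238377 N/m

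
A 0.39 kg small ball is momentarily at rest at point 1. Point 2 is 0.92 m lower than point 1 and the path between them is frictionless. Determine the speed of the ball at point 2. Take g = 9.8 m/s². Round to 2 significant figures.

v = 4.2 m/s

Energy conservation between the two points: mgh = ½mv²
v = √(2gh) = √(2 × 9.8 × 0.92) = √18.032 = 4.246 m/s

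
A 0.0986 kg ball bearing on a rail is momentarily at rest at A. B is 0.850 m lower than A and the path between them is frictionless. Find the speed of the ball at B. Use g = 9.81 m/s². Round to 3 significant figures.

Mechanical energy is conserved (no friction): mgh = ½mv²
v = √(2gh) = √(2 × 9.81 × 0.850) = √16.677 = 4.084 m/s

v = 4.08 m/s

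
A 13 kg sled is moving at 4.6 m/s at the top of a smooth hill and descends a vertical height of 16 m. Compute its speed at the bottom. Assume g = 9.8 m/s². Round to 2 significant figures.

Equating total energy at the two states: ½mv₀² + mgh = ½mv²
The mass cancels from both sides.
v² = v₀² + 2gh = (4.6)² + 2(9.8)(16) = 334.76
v = √334.76 = 18.30 m/s

v = 18 m/s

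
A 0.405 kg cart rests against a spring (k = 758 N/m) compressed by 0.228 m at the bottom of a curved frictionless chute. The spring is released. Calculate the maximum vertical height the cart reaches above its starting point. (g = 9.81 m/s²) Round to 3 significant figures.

All spring PE becomes gravitational PE at the highest point: ½kx² = mgh
h = kx²/(2mg) = (758)(0.228)²/(2 × 0.405 × 9.81) = 4.959 m

h = 4.96 m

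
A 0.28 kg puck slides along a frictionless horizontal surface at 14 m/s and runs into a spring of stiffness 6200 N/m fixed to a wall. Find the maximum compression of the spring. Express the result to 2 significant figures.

x = 0.094 m

Conservation of energy between contact and max compression: ½mv² = ½kx²
x = v√(m/k) = 14 × √(0.28/6200) = 0.09408 m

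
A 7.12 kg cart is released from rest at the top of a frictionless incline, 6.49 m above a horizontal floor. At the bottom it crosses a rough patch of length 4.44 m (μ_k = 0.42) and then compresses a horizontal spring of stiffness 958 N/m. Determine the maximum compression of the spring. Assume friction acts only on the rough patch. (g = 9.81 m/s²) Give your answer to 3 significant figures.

x = 0.821 m

Initial energy: E₁ = mgh = (7.12)(9.81)(6.49) = 453.31 J
Friction removes W_f = μ_k mg d = (0.42)(7.12)(9.81)(4.44) = 130.3 J
Energy reaching the spring: E = 453.31 − 130.3 = 323.06 J
At max compression ½kx² = E ⇒ x = √(2E/k) = √(2 × 323.06/958) = 0.8212 m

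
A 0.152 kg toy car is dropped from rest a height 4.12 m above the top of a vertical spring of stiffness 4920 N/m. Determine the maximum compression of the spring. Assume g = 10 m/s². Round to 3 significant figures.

x = 0.0508 m

Let x be the compression. The total drop is H + x, and the car is instantaneously at rest at max compression, so energy conservation gives:
mg(H + x) = ½kx²
½(4920)x² − (0.152)(10)x − (0.152)(10)(4.12) = 0
2460x² − 1.520x − 6.262 = 0
x = [1.520 + √(2.310 + 61622)]/(2 × 2460) = 0.05076 m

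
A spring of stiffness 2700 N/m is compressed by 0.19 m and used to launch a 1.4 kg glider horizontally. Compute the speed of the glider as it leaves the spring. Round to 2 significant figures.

Conservation of energy: ½kx² = ½mv²
v = x√(k/m) = 0.19 × √(2700/1.4) = 8.344 m/s

v = 8.3 m/s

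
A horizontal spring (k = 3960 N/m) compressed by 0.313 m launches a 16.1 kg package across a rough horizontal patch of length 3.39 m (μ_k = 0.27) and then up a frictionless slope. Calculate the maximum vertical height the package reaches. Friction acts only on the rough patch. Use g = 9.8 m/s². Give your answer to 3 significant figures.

h = 0.314 m

Spring energy: E₀ = ½kx² = ½(3960)(0.313)² = 193.98 J
Friction: W_f = μ_k mg d = (0.27)(16.1)(9.8)(3.39) = 144.4 J
Energy at base of ramp: E = 193.98 − 144.4 = 49.563 J
At max height all remaining energy is PE: mgh = E ⇒ h = E/(mg) = 49.563/(16.1 × 9.8) = 0.3141 m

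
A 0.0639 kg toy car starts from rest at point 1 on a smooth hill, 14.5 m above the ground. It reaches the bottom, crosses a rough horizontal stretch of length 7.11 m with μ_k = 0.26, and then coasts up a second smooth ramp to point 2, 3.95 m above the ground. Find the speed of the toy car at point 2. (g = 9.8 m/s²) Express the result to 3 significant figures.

Energy at 1: mgh₁ = (0.0639)(9.8)(14.5) = 9.0802 J
Friction loss: W_f = μ_k mg d = 1.158 J
At 2: ½mv² + mgh₂ = mgh₁ − W_f
½mv² = 9.0802 − 1.158 − 2.4736 = 5.4490 J
v = √(2 × 5.4490/0.0639) = 13.06 m/s

v = 13.1 m/s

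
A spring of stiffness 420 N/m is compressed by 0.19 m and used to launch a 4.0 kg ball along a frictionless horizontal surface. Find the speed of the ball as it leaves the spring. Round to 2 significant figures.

v = 1.9 m/s

Spring PE converts entirely to kinetic energy: ½kx² = ½mv²
v = x√(k/m) = 0.19 × √(420/4.0) = 1.947 m/s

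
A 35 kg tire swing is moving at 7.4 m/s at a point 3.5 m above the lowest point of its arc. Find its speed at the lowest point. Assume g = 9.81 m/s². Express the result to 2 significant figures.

v = 11 m/s

Energy conservation between the two points: ½mv₀² + mgh = ½mv²
v² = v₀² + 2gh = (7.4)² + 2(9.81)(3.5) = 123.43
v = √123.43 = 11.11 m/s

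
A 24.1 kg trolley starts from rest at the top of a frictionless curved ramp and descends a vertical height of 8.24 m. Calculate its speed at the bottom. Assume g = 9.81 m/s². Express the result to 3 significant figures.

By conservation of mechanical energy, mgh = ½mv²
The mass cancels from both sides.
v = √(2gh) = √(2 × 9.81 × 8.24) = √161.67 = 12.71 m/s

v = 12.7 m/s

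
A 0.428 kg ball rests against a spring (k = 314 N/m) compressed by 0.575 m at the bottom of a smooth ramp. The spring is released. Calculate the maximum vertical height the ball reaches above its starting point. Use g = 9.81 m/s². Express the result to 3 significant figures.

h = 12.4 m

At maximum height the ball is at rest, so ½kx² = mgh
h = kx²/(2mg) = (314)(0.575)²/(2 × 0.428 × 9.81) = 12.36 m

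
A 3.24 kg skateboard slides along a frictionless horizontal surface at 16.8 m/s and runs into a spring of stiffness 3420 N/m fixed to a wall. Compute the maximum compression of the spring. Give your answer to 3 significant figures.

x = 0.517 m

All KE is stored as spring PE at maximum compression: ½mv² = ½kx²
x = v√(m/k) = 16.8 × √(3.24/3420) = 0.5171 m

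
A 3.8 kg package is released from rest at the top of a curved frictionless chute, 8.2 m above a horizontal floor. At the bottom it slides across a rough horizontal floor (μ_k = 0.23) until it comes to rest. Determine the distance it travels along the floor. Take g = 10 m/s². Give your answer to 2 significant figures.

Applying the work–energy principle:
At rest all PE has been dissipated by friction: mgh = μ_k m g d
d = h/μ_k = 8.2/0.23 = 35.65 m

d = 36 m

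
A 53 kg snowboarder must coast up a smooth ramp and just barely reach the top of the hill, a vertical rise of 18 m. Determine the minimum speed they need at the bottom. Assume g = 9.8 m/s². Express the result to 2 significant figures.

At the top they are momentarily at rest, so all KE converts to PE: ½mv² = mgh
v = √(2gh) = √(2 × 9.8 × 18) = 18.78 m/s

v = 19 m/s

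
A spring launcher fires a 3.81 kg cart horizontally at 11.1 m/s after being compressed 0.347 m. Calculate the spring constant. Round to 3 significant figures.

½kx² = ½mv²
k = mv²/x² = (3.81)(11.1)²/(0.347)² = 3899 N/m

k = 3900 N/m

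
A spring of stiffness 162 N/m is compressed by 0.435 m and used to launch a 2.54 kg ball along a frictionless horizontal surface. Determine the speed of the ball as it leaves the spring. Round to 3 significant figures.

Spring PE converts entirely to kinetic energy: ½kx² = ½mv²
v = x√(k/m) = 0.435 × √(162/2.54) = 3.474 m/s

v = 3.47 m/s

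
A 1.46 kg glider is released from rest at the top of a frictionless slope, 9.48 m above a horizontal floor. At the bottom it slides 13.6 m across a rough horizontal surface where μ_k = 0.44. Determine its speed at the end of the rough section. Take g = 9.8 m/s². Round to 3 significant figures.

Energy bookkeeping (friction removes W_f = μ_k N d):
mgh = ½mv² + μ_k m g d
W_f = μ_k mg d = (0.44)(1.46)(9.8)(13.6) = 85.62 J
½mv² = mgh − W_f = 135.64 − 85.62 = 50.021 J
v = √(2 × 50.021/1.46) = 8.278 m/s

v = 8.28 m/s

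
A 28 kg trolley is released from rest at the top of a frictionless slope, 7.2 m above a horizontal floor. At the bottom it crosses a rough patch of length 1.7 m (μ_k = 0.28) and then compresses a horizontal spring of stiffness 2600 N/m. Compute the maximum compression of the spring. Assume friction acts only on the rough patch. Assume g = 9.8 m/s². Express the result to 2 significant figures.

x = 1.2 m

Initial energy: E₁ = mgh = (28)(9.8)(7.2) = 1975.7 J
Friction removes W_f = μ_k mg d = (0.28)(28)(9.8)(1.7) = 130.6 J
Energy reaching the spring: E = 1975.7 − 130.6 = 1845.1 J
At max compression ½kx² = E ⇒ x = √(2E/k) = √(2 × 1845.1/2600) = 1.191 m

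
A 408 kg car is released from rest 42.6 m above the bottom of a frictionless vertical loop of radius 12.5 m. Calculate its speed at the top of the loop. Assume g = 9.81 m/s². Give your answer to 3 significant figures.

v = 18.6 m/s

Energy conservation: mgh = ½mv_top² + mg(2r)
v_top² = 2g(h − 2r) = 2(9.81)(42.6 − 25.00) = 345.3
v_top = 18.58 m/s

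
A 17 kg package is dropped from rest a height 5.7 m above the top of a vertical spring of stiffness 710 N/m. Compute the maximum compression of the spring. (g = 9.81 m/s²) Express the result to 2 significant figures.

Let x be the compression. The total drop is H + x, and the package is instantaneously at rest at max compression, so energy conservation gives:
mg(H + x) = ½kx²
½(710)x² − (17)(9.81)x − (17)(9.81)(5.7) = 0
355.0x² − 166.8x − 950.6 = 0
x = [166.8 + √(27812 + 1.3498e+06)]/(2 × 355.0) = 1.888 m

x = 1.9 m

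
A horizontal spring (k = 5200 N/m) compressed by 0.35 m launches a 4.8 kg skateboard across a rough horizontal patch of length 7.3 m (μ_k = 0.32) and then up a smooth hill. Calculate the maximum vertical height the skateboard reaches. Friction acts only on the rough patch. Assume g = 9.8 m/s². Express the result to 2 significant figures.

h = 4.4 m

Spring energy: E₀ = ½kx² = ½(5200)(0.35)² = 318.50 J
Friction: W_f = μ_k mg d = (0.32)(4.8)(9.8)(7.3) = 109.9 J
Energy at base of ramp: E = 318.50 − 109.9 = 208.61 J
At max height all remaining energy is PE: mgh = E ⇒ h = E/(mg) = 208.61/(4.8 × 9.8) = 4.435 m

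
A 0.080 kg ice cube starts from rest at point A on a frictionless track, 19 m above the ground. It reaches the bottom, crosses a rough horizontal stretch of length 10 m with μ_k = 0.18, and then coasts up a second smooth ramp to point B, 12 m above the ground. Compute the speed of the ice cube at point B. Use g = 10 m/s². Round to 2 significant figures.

v = 10 m/s

Energy at A: mgh₁ = (0.080)(10)(19) = 15.200 J
Friction loss: W_f = μ_k mg d = 1.440 J
At B: ½mv² + mgh₂ = mgh₁ − W_f
½mv² = 15.200 − 1.440 − 9.6000 = 4.1600 J
v = √(2 × 4.1600/0.080) = 10.20 m/s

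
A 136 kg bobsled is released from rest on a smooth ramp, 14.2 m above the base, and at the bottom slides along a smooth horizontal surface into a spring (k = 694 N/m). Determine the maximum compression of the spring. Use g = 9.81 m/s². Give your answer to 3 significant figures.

x = 7.39 m

Gravitational PE at the top equals spring PE at max compression: mgh = ½kx²
x = √(2mgh/k) = √(2 × 136 × 9.81 × 14.2 / 694) = 7.389 m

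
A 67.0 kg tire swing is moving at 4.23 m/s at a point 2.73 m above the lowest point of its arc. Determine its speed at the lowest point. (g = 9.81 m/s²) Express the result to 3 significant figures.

v = 8.45 m/s

Mechanical energy is conserved (no friction): ½mv₀² + mgh = ½mv²
v² = v₀² + 2gh = (4.23)² + 2(9.81)(2.73) = 71.456
v = √71.456 = 8.453 m/s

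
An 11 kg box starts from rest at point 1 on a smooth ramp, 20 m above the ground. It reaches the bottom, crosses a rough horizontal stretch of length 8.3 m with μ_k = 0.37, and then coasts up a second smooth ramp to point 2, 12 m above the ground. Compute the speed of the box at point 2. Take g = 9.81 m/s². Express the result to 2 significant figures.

v = 9.8 m/s

Energy at 1: mgh₁ = (11)(9.81)(20) = 2158.2 J
Friction loss: W_f = μ_k mg d = 331.4 J
At 2: ½mv² + mgh₂ = mgh₁ − W_f
½mv² = 2158.2 − 331.4 − 1294.9 = 531.89 J
v = √(2 × 531.89/11) = 9.834 m/s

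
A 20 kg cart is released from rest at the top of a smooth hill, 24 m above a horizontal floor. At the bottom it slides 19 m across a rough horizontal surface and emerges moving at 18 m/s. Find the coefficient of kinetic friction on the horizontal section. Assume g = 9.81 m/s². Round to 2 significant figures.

Applying the work–energy principle:
mgh = ½mv² + μ_k m g d
mgh = 4708.8 J; ½mv² = 3240.0 J
W_f = 4708.8 − 3240.0 = 1469 J
μ_k = W_f/(mg·d) = 1469/(196.2 × 19) = 0.3940

μ_k = 0.39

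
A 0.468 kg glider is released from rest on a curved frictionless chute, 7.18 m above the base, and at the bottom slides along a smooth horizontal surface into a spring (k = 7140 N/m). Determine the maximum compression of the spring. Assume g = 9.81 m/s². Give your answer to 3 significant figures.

x = 0.0961 m

Gravitational PE at the top equals spring PE at max compression: mgh = ½kx²
x = √(2mgh/k) = √(2 × 0.468 × 9.81 × 7.18 / 7140) = 0.09609 m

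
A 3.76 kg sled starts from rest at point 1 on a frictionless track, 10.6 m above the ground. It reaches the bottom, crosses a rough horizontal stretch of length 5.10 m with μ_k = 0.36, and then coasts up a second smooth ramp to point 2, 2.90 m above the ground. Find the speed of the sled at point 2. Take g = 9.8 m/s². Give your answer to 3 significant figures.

Energy at 1: mgh₁ = (3.76)(9.8)(10.6) = 390.59 J
Friction loss: W_f = μ_k mg d = 67.65 J
At 2: ½mv² + mgh₂ = mgh₁ − W_f
½mv² = 390.59 − 67.65 − 106.86 = 216.08 J
v = √(2 × 216.08/3.76) = 10.72 m/s

v = 10.7 m/s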